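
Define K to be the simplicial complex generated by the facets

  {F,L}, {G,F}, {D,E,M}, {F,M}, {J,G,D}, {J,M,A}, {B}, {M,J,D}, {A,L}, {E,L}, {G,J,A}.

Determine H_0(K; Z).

K has 9 vertices, 15 edges, 5 triangles.
rank ∂_0 = 0, rank ∂_1 = 7 ⇒ b_0 = 9 − 0 − 7 = 2; all invariant factors of ∂_1 are 1 so no torsion. So H_0 ≅ Z^2.

H_0 ≅ Z^2.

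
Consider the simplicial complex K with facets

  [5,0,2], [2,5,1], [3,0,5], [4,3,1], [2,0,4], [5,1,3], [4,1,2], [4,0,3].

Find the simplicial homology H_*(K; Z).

Take the total order 0 < 1 < 2 < 3 < 4 < 5 on the vertex set. Then K (dimension 2) consists of the simplices:

  0-simplices (6): [0], [1], [2], [3], [4], [5]
  1-simplices (12): [0,2], [0,3], [0,4], [0,5], [1,2], [1,3], [1,4], [1,5], [2,4], [2,5], [3,4], [3,5]
  2-simplices (8): [0,2,4], [0,2,5], [0,3,4], [0,3,5], [1,2,4], [1,2,5], [1,3,4], [1,3,5]

so the chain groups are C_0 ≅ Z^6, C_1 ≅ Z^12, C_2 ≅ Z^8.

Boundary ∂_1: C_1 → C_0 maps an edge to its endpoints' difference, ∂[p,q] = q − p.
The 6×12 boundary matrix has rank 5 and Smith normal form diag(1,1,1,1,1).

Boundary ∂_2: C_2 → C_1 acts by ∂[p,q,r] = [q,r] − [p,r] + [p,q]. For instance
  ∂[0,3,5] = [3,5] − [0,5] + [0,3],
  ∂[1,3,5] = [3,5] − [1,5] + [1,3].
The 12×8 boundary matrix has rank 7 and Smith normal form diag(1,1,1,1,1,1,1).

Now H_k = ker ∂_k / im ∂_{k+1}, so:

  H_0: rank C_0 − rank ∂_1 = 6 − 5 = 1, and the invariant factors of ∂_1 are all 1, so H_0 = Z.
  H_1: rank ker ∂_1 − rank ∂_2 = (12 − 5) − 7 = 0, and the invariant factors of ∂_2 are all 1, so H_1 = 0.
  H_2: rank ker ∂_2 − rank ∂_3 = (8 − 7) − 0 = 1, and there is no ∂_3, so H_2 = Z.

As a check, the Euler characteristic is 6 − 12 + 8 = 2, which agrees with 1 − 0 + 1 = 2.

H_0 = Z,  H_1 = 0,  H_2 = Z.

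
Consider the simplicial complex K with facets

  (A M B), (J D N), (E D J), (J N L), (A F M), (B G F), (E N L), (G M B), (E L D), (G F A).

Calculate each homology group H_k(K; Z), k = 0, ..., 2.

H_0 = Z^2,  H_1 = Z^2,  H_2 = 0.

Fix the vertex order A < B < D < E < F < G < J < L < M < N and write every simplex with vertices in increasing order. Then dim K = 2 and the simplices of K are:

  0-simplices (10): A, B, D, E, F, G, J, L, M, N
  1-simplices (20): AB, AF, AG, AM, BF, BG, BM, DE, DJ, DL, DN, EJ, EL, EN, FG, FM, GM, JL, JN, LN
  2-simplices (10): ABM, AFG, AFM, BFG, BGM, DEJ, DEL, DJN, ELN, JLN

giving chain groups C_0 ≅ Z^10, C_1 ≅ Z^20, C_2 ≅ Z^10.

Boundary ∂_1: C_1 → C_0 maps an edge to its endpoints' difference, ∂[p,q] = q − p. For instance
  ∂JL = L − J.
The resulting 10×20 matrix has rank 8, and its Smith normal form has invariant factors (1,1,1,1,1,1,1,1).

∂_2: C_2 → C_1 sends each 2-simplex [p,q,r] to [q,r] − [p,r] + [p,q]. For instance
  ∂ELN = LN − EN + EL,
  ∂BGM = GM − BM + BG.
As a 20×10 matrix over Z this has rank 10, with invariant factors (1,1,1,1,1,1,1,1,1,1).

Computing H_k = (kernel of ∂_k) / (image of ∂_{k+1}):

  H_0: rank C_0 − rank ∂_1 = 10 − 8 = 2, and the invariant factors of ∂_1 are all 1, so H_0 = Z^2.
  H_1: rank ker ∂_1 − rank ∂_2 = (20 − 8) − 10 = 2, and the invariant factors of ∂_2 are all 1, so H_1 = Z^2.
  H_2: rank ker ∂_2 − rank ∂_3 = (10 − 10) − 0 = 0, and there is no ∂_3, so H_2 = 0.

(K is a triangulation of the disjoint union of the Möbius band and the Möbius band.)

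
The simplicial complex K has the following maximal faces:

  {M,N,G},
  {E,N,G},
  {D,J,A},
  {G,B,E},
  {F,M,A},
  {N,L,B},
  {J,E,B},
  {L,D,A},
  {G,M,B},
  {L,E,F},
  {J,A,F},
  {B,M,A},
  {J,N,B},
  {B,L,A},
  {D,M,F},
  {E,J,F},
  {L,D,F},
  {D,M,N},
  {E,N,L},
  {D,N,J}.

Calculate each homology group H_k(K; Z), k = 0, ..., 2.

Fix the vertex order A < B < D < E < F < G < J < L < M < N and write every simplex with vertices in increasing order. Then dim K = 2 and the simplices of K are:

  0-simplices (10): A, B, D, E, F, G, J, L, M, N
  1-simplices (30): AB, AD, AF, AJ, AL, AM, BE, BG, BJ, BL, BM, BN, DF, DJ, DL, DM, DN, EF, EG, EJ, EL, EN, FJ, FL, FM, GM, GN, JN, LN, MN
  2-simplices (20): ABL, ABM, ADJ, ADL, AFJ, AFM, BEG, BEJ, BGM, BJN, BLN, DFL, DFM, DJN, DMN, EFJ, EFL, EGN, ELN, GMN

so the chain groups are C_0 ≅ Z^10, C_1 ≅ Z^30, C_2 ≅ Z^20.

Boundary ∂_1: C_1 → C_0 maps an edge to its endpoints' difference, ∂[p,q] = q − p.
The resulting 10×30 matrix has rank 9, and its Smith normal form has invariant factors (1,1,1,1,1,1,1,1,1).

The boundary map ∂_2: C_2 → C_1 sends each 2-simplex [p,q,r] to [q,r] − [p,r] + [p,q]. For instance
  ∂EFJ = FJ − EJ + EF,
  ∂ADJ = DJ − AJ + AD.
This gives a 30×20 integer matrix of rank 20; reducing to Smith normal form yields diagonal entries (1,1,1,1,1,1,1,1,1,1,1,1,1,1,1,1,1,1,1,2).

Computing H_k = (kernel of ∂_k) / (image of ∂_{k+1}):

  H_0: rank C_0 − rank ∂_1 = 10 − 9 = 1, and the invariant factors of ∂_1 are all 1, so H_0 ≅ Z.
  H_1: rank ker ∂_1 − rank ∂_2 = (30 − 9) − 20 = 1, and ∂_2 has invariant factor 2 > 1, so H_1 ≅ Z ⊕ Z/2.
  H_2: rank ker ∂_2 − rank ∂_3 = (20 − 20) − 0 = 0, and there is no ∂_3, so H_2 ≅ 0.

As a check, the Euler characteristic is 10 − 30 + 20 = 0, which agrees with 1 − 1 + 0 = 0.

H_0 ≅ Z,  H_1 ≅ Z ⊕ Z/2,  H_2 = 0.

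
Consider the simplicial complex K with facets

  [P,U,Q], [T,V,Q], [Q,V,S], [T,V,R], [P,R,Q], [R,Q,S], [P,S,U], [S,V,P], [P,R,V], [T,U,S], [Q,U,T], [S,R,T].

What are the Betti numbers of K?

b_0 = 1, b_1 = 0, b_2 = 0.

Take the total order P < Q < R < S < T < U < V on the vertex set. Then K (dimension 2) consists of the simplices:

  0-simplices (7): P, Q, R, S, T, U, V
  1-simplices (18): PQ, PR, PS, PU, PV, QR, QS, QT, QU, QV, RS, RT, RV, ST, SU, SV, TU, TV
  2-simplices (12): PQR, PQU, PRV, PSU, PSV, QRS, QSV, QTU, QTV, RST, RTV, STU

Hence C_0 ≅ Z^7, C_1 ≅ Z^18, C_2 ≅ Z^12.

Boundary ∂_1: C_1 → C_0 maps an edge to its endpoints' difference, ∂[p,q] = q − p.
As a 7×18 matrix over Z this has rank 6, with invariant factors (1,1,1,1,1,1).

∂_2: C_2 → C_1 acts by ∂[p,q,r] = [q,r] − [p,r] + [p,q]. For instance
  ∂QTU = TU − QU + QT,
  ∂RST = ST − RT + RS.
This gives a 18×12 integer matrix of rank 12; reducing to Smith normal form yields diagonal entries (1,1,1,1,1,1,1,1,1,1,1,2).

Computing H_k = (kernel of ∂_k) / (image of ∂_{k+1}):

  H_0: rank C_0 − rank ∂_1 = 7 − 6 = 1, and the invariant factors of ∂_1 are all 1, so H_0 = Z.
  H_1: rank ker ∂_1 − rank ∂_2 = (18 − 6) − 12 = 0, and ∂_2 has invariant factor 2 > 1, so H_1 = Z/2Z.
  H_2: rank ker ∂_2 − rank ∂_3 = (12 − 12) − 0 = 0, and there is no ∂_3, so H_2 = 0.

As a check, the Euler characteristic is 7 − 18 + 12 = 1, which agrees with 1 − 0 + 0 = 1.
(K is a triangulation of the real projective plane RP^2.)

Hence the Betti numbers are b_0 = 1, b_1 = 0, b_2 = 0.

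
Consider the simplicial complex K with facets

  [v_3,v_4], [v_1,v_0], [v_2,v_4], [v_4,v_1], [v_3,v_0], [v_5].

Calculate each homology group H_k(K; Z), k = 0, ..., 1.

H_0 ≅ Z^2,  H_1 ≅ Z.

Fix the vertex order v_0 < v_1 < v_2 < v_3 < v_4 < v_5 and write every simplex with vertices in increasing order. Then dim K = 1 and the simplices of K are:

  0-simplices (6): [v_0], [v_1], [v_2], [v_3], [v_4], [v_5]
  1-simplices (5): [v_0,v_1], [v_0,v_3], [v_1,v_4], [v_2,v_4], [v_3,v_4]

giving chain groups C_0 ≅ Z^6, C_1 ≅ Z^5.

∂_1: C_1 → C_0 is given by ∂[p,q] = [q] − [p].
This gives a 6×5 integer matrix of rank 4; reducing to Smith normal form yields diagonal entries (1,1,1,1).

Computing H_k = (kernel of ∂_k) / (image of ∂_{k+1}):

  H_0: rank C_0 − rank ∂_1 = 6 − 4 = 2, and the invariant factors of ∂_1 are all 1, so H_0 = Z^2.
  H_1: rank ker ∂_1 − rank ∂_2 = (5 − 4) − 0 = 1, and there is no ∂_2, so H_1 = Z.

As a check, the Euler characteristic is 6 − 5 = 1, which agrees with 2 − 1 = 1.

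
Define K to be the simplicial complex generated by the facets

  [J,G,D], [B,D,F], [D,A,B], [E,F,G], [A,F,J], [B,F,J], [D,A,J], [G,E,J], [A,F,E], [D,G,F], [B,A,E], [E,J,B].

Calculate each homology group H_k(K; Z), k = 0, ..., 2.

Fix the vertex order A < B < D < E < F < G < J and write every simplex with vertices in increasing order. Then dim K = 2 and the simplices of K are:

  0-simplices (7): A, B, D, E, F, G, J
  1-simplices (18): AB, AD, AE, AF, AJ, BD, BE, BF, BJ, DF, DG, DJ, EF, EG, EJ, FG, FJ, GJ
  2-simplices (12): ABD, ABE, ADJ, AEF, AFJ, BDF, BEJ, BFJ, DFG, DGJ, EFG, EGJ

giving chain groups C_0 ≅ Z^7, C_1 ≅ Z^18, C_2 ≅ Z^12.

∂_1: C_1 → C_0 sends each edge [p,q] (with p < q) to q − p. For instance
  ∂AF = F − A.
The 7×18 boundary matrix has rank 6 and Smith normal form diag(1,1,1,1,1,1).

The boundary map ∂_2: C_2 → C_1 sends each 2-simplex [p,q,r] to [q,r] − [p,r] + [p,q]. For instance
  ∂DGJ = GJ − DJ + DG,
  ∂ABD = BD − AD + AB.
The resulting 18×12 matrix has rank 12, and its Smith normal form has invariant factors (1,1,1,1,1,1,1,1,1,1,1,2).

From H_k ≅ ker(∂_k) / im(∂_{k+1}) we obtain:

  H_0: rank C_0 − rank ∂_1 = 7 − 6 = 1, and the invariant factors of ∂_1 are all 1, so H_0 ≅ Z.
  H_1: rank ker ∂_1 − rank ∂_2 = (18 − 6) − 12 = 0, and ∂_2 has invariant factor 2 > 1, so H_1 ≅ Z/2Z.
  H_2: rank ker ∂_2 − rank ∂_3 = (12 − 12) − 0 = 0, and there is no ∂_3, so H_2 ≅ 0.

H_0 = Z,  H_1 = Z/2Z,  H_2 = 0.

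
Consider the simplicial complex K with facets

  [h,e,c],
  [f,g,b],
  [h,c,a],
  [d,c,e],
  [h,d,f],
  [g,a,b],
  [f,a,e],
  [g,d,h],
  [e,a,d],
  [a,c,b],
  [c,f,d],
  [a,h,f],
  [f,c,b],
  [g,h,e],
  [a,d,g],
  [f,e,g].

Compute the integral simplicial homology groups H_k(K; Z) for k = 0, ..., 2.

We work with the vertex ordering a < b < c < d < e < f < g < h. The simplices of K, each written with vertices in increasing order, are:

  0-simplices (8): a, b, c, d, e, f, g, h
  1-simplices (24): ab, ac, ad, ae, af, ag, ah, bc, bf, bg, cd, ce, cf, ch, de, df, dg, dh, ef, eg, eh, fg, fh, gh
  2-simplices (16): abc, abg, ach, ade, adg, aef, afh, bcf, bfg, cde, cdf, ceh, dfh, dgh, efg, egh

giving chain groups C_0 ≅ Z^8, C_1 ≅ Z^24, C_2 ≅ Z^16.

∂_1: C_1 → C_0 sends each edge [p,q] (with p < q) to q − p.
The 8×24 boundary matrix has rank 7 and Smith normal form diag(1,1,1,1,1,1,1).

The boundary map ∂_2: C_2 → C_1 maps a triangle to the signed sum of its edges. For instance
  ∂abc = bc − ac + ab,
  ∂efg = fg − eg + ef.
As a 24×16 matrix over Z this has rank 15, with invariant factors (1,1,1,1,1,1,1,1,1,1,1,1,1,1,1).

Computing H_k = (kernel of ∂_k) / (image of ∂_{k+1}):

  H_0: rank C_0 − rank ∂_1 = 8 − 7 = 1, and the invariant factors of ∂_1 are all 1, so H_0 = Z.
  H_1: rank ker ∂_1 − rank ∂_2 = (24 − 7) − 15 = 2, and the invariant factors of ∂_2 are all 1, so H_1 = Z^2.
  H_2: rank ker ∂_2 − rank ∂_3 = (16 − 15) − 0 = 1, and there is no ∂_3, so H_2 = Z.

H_0 ≅ Z,  H_1 ≅ Z^2,  H_2 ≅ Z.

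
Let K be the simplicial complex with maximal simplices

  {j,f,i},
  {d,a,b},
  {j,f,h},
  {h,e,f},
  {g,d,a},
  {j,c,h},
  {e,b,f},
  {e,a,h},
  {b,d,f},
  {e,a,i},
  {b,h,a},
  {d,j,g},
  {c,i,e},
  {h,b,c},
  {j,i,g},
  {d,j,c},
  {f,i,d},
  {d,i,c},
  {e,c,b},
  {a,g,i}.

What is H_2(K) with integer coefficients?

H_2 = 0.

Fix the vertex order a < b < c < d < e < f < g < h < i < j and write every simplex with vertices in increasing order. Then dim K = 2 and the simplices of K are:

  0-simplices (10): a, b, c, d, e, f, g, h, i, j
  1-simplices (30): ab, ad, ae, ag, ah, ai, bc, bd, be, bf, bh, cd, ce, ch, ci, cj, df, dg, di, dj, ef, eh, ei, fh, fi, fj, gi, gj, hj, ij
  2-simplices (20): abd, abh, adg, aeh, aei, agi, bce, bch, bdf, bef, cdi, cdj, cei, chj, dfi, dgj, efh, fhj, fij, gij

so the chain groups are C_0 ≅ Z^10, C_1 ≅ Z^30, C_2 ≅ Z^20.

The boundary map ∂_1: C_1 → C_0 maps an edge to its endpoints' difference, ∂[p,q] = q − p.
As a 10×30 matrix over Z this has rank 9, with invariant factors (1,1,1,1,1,1,1,1,1).

The boundary map ∂_2: C_2 → C_1 maps a triangle to the signed sum of its edges. For instance
  ∂bdf = df − bf + bd,
  ∂cdi = di − ci + cd.
As a 30×20 matrix over Z this has rank 20, with invariant factors (1,1,1,1,1,1,1,1,1,1,1,1,1,1,1,1,1,1,1,2).

Now H_k = ker ∂_k / im ∂_{k+1}, so:

  H_2: rank ker ∂_2 − rank ∂_3 = (20 − 20) − 0 = 0, and there is no ∂_3, so H_2 = 0.

(K is a triangulation of the Klein bottle.)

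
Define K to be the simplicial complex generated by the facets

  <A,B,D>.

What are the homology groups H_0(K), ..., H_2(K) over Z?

Take the total order A < B < D on the vertex set. Then K (dimension 2) consists of the simplices:

  0-simplices (3): A, B, D
  1-simplices (3): AB, AD, BD
  2-simplices (1): ABD

so the chain groups are C_0 ≅ Z^3, C_1 ≅ Z^3, C_2 ≅ Z^1.

∂_1: C_1 → C_0 maps an edge to its endpoints' difference, ∂[p,q] = q − p.
As a 3×3 matrix over Z this has rank 2, with invariant factors (1,1).

∂_2: C_2 → C_1 sends each 2-simplex [p,q,r] to [q,r] − [p,r] + [p,q]. For instance
  ∂ABD = BD − AD + AB.
As a 3×1 matrix over Z this has rank 1, with invariant factors (1).

Now H_k = ker ∂_k / im ∂_{k+1}, so:

  H_0: rank C_0 − rank ∂_1 = 3 − 2 = 1, and the invariant factors of ∂_1 are all 1, so H_0 ≅ Z.
  H_1: rank ker ∂_1 − rank ∂_2 = (3 − 2) − 1 = 0, and the invariant factors of ∂_2 are all 1, so H_1 ≅ 0.
  H_2: rank ker ∂_2 − rank ∂_3 = (1 − 1) − 0 = 0, and there is no ∂_3, so H_2 ≅ 0.

H_0 ≅ Z,  H_1 = 0,  H_2 = 0.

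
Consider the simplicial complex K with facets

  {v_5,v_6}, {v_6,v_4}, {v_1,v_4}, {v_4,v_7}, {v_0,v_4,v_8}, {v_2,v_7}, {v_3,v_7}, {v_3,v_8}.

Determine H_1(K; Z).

H_1 = Z.

Fix the vertex order v_0 < v_1 < v_2 < v_3 < v_4 < v_5 < v_6 < v_7 < v_8 and write every simplex with vertices in increasing order. Then dim K = 2 and the simplices of K are:

  0-simplices (9): [v_0], [v_1], [v_2], [v_3], [v_4], [v_5], [v_6], [v_7], [v_8]
  1-simplices (10): [v_0,v_4], [v_0,v_8], [v_1,v_4], [v_2,v_7], [v_3,v_7], [v_3,v_8], [v_4,v_6], [v_4,v_7], [v_4,v_8], [v_5,v_6]
  2-simplices (1): [v_0,v_4,v_8]

so the chain groups are C_0 ≅ Z^9, C_1 ≅ Z^10, C_2 ≅ Z^1.

The boundary map ∂_1: C_1 → C_0 sends each edge [p,q] (with p < q) to q − p.
As a 9×10 matrix over Z this has rank 8, with invariant factors (1,1,1,1,1,1,1,1).

Boundary ∂_2: C_2 → C_1 maps a triangle to the signed sum of its edges. For instance
  ∂[v_0,v_4,v_8] = [v_4,v_8] − [v_0,v_8] + [v_0,v_4].
The resulting 10×1 matrix has rank 1, and its Smith normal form has invariant factors (1).

Now H_k = ker ∂_k / im ∂_{k+1}, so:

  H_1: rank ker ∂_1 − rank ∂_2 = (10 − 8) − 1 = 1, and the invariant factors of ∂_2 are all 1, so H_1 ≅ Z.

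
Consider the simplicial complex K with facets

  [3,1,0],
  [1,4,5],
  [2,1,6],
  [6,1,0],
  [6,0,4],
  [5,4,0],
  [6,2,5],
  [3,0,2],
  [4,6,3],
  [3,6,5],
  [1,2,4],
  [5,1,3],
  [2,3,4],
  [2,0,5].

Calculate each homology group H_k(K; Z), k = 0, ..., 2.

H_0 ≅ Z,  H_1 ≅ Z^2,  H_2 ≅ Z.

We work with the vertex ordering 0 < 1 < 2 < 3 < 4 < 5 < 6. The simplices of K, each written with vertices in increasing order, are:

  0-simplices (7): [0], [1], [2], [3], [4], [5], [6]
  1-simplices (21): [0,1], [0,2], [0,3], [0,4], [0,5], [0,6], [1,2], [1,3], [1,4], [1,5], [1,6], [2,3], [2,4], [2,5], [2,6], [3,4], [3,5], [3,6], [4,5], [4,6], [5,6]
  2-simplices (14): [0,1,3], [0,1,6], [0,2,3], [0,2,5], [0,4,5], [0,4,6], [1,2,4], [1,2,6], [1,3,5], [1,4,5], [2,3,4], [2,5,6], [3,4,6], [3,5,6]

Hence C_0 ≅ Z^7, C_1 ≅ Z^21, C_2 ≅ Z^14.

Boundary ∂_1: C_1 → C_0 is given by ∂[p,q] = [q] − [p].
The 7×21 boundary matrix has rank 6 and Smith normal form diag(1,1,1,1,1,1).

Boundary ∂_2: C_2 → C_1 sends each 2-simplex [p,q,r] to [q,r] − [p,r] + [p,q]. For instance
  ∂[3,5,6] = [5,6] − [3,6] + [3,5],
  ∂[0,1,6] = [1,6] − [0,6] + [0,1].
As a 21×14 matrix over Z this has rank 13, with invariant factors (1,1,1,1,1,1,1,1,1,1,1,1,1).

From H_k ≅ ker(∂_k) / im(∂_{k+1}) we obtain:

  H_0: rank C_0 − rank ∂_1 = 7 − 6 = 1, and the invariant factors of ∂_1 are all 1, so H_0 ≅ Z.
  H_1: rank ker ∂_1 − rank ∂_2 = (21 − 6) − 13 = 2, and the invariant factors of ∂_2 are all 1, so H_1 ≅ Z^2.
  H_2: rank ker ∂_2 − rank ∂_3 = (14 − 13) − 0 = 1, and there is no ∂_3, so H_2 ≅ Z.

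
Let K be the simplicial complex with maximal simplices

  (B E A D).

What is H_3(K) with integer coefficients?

Fix the vertex order A < B < D < E and write every simplex with vertices in increasing order. Then dim K = 3 and the simplices of K are:

  0-simplices (4): A, B, D, E
  1-simplices (6): AB, AD, AE, BD, BE, DE
  2-simplices (4): ABD, ABE, ADE, BDE
  3-simplices (1): ABDE

so the chain groups are C_0 ≅ Z^4, C_1 ≅ Z^6, C_2 ≅ Z^4, C_3 ≅ Z^1.

Boundary ∂_1: C_1 → C_0 sends each edge [p,q] (with p < q) to q − p.
As a 4×6 matrix over Z this has rank 3, with invariant factors (1,1,1).

The boundary map ∂_2: C_2 → C_1 acts by ∂[p,q,r] = [q,r] − [p,r] + [p,q]. For instance
  ∂ABD = BD − AD + AB,
  ∂ADE = DE − AE + AD.
This gives a 6×4 integer matrix of rank 3; reducing to Smith normal form yields diagonal entries (1,1,1).

∂_3: C_3 → C_2 sends each 3-simplex σ to the alternating sum Σ_i (−1)^i (σ with its i-th vertex removed). For instance
  ∂ABDE = BDE − ADE + ABE − ABD.
As a 4×1 matrix over Z this has rank 1, with invariant factors (1).

Now H_k = ker ∂_k / im ∂_{k+1}, so:

  H_3: rank ker ∂_3 − rank ∂_4 = (1 − 1) − 0 = 0, and there is no ∂_4, so H_3 ≅ 0.

H_3 ≅ 0.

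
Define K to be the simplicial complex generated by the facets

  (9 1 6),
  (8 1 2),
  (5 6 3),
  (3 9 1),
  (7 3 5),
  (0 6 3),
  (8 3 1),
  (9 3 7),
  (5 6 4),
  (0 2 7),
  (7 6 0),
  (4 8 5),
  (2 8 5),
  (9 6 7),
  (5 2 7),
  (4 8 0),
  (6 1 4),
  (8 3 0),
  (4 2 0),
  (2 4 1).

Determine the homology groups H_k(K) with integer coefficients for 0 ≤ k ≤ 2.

H_0 = Z,  H_1 = Z ⊕ Z/2,  H_2 = 0.

K has 10 vertices, 30 edges, 20 triangles.
rank ∂_0 = 0, rank ∂_1 = 9 ⇒ b_0 = 10 − 0 − 9 = 1; all invariant factors of ∂_1 are 1 so no torsion. So H_0 = Z.
rank ∂_1 = 9, rank ∂_2 = 20 ⇒ b_1 = 30 − 9 − 20 = 1; ∂_2 has invariant factor(s) [2] giving torsion. So H_1 = Z ⊕ Z/2.
rank ∂_2 = 20, rank ∂_3 = 0 ⇒ b_2 = 20 − 20 − 0 = 0. So H_2 = 0.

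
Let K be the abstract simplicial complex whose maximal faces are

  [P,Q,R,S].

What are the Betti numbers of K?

b_0 = 1, b_1 = 0, b_2 = 0, b_3 = 0.

We work with the vertex ordering P < Q < R < S. The simplices of K, each written with vertices in increasing order, are:

  0-simplices (4): P, Q, R, S
  1-simplices (6): PQ, PR, PS, QR, QS, RS
  2-simplices (4): PQR, PQS, PRS, QRS
  3-simplices (1): PQRS

giving chain groups C_0 ≅ Z^4, C_1 ≅ Z^6, C_2 ≅ Z^4, C_3 ≅ Z^1.

Boundary ∂_1: C_1 → C_0 sends each edge [p,q] (with p < q) to q − p.
The resulting 4×6 matrix has rank 3, and its Smith normal form has invariant factors (1,1,1).

The boundary map ∂_2: C_2 → C_1 sends each 2-simplex [p,q,r] to [q,r] − [p,r] + [p,q]. For instance
  ∂PQS = QS − PS + PQ,
  ∂PQR = QR − PR + PQ.
As a 6×4 matrix over Z this has rank 3, with invariant factors (1,1,1).

The boundary map ∂_3: C_3 → C_2 sends each 3-simplex σ to the alternating sum Σ_i (−1)^i (σ with its i-th vertex removed). For instance
  ∂PQRS = QRS − PRS + PQS − PQR.
As a 4×1 matrix over Z this has rank 1, with invariant factors (1).

Computing H_k = (kernel of ∂_k) / (image of ∂_{k+1}):

  H_0: rank C_0 − rank ∂_1 = 4 − 3 = 1, and the invariant factors of ∂_1 are all 1, so H_0 ≅ Z.
  H_1: rank ker ∂_1 − rank ∂_2 = (6 − 3) − 3 = 0, and the invariant factors of ∂_2 are all 1, so H_1 ≅ 0.
  H_2: rank ker ∂_2 − rank ∂_3 = (4 − 3) − 1 = 0, and the invariant factors of ∂_3 are all 1, so H_2 ≅ 0.
  H_3: rank ker ∂_3 − rank ∂_4 = (1 − 1) − 0 = 0, and there is no ∂_4, so H_3 ≅ 0.

Hence the Betti numbers are b_0 = 1, b_1 = 0, b_2 = 0, b_3 = 0.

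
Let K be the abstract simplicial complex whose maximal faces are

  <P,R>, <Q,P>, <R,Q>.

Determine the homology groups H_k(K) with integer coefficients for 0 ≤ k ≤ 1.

Order the vertices as P < Q < R. Listing each simplex with vertices in this order, K has dimension 1 with simplices:

  0-simplices (3): P, Q, R
  1-simplices (3): PQ, PR, QR

giving chain groups C_0 ≅ Z^3, C_1 ≅ Z^3.

Boundary ∂_1: C_1 → C_0 sends each edge [p,q] (with p < q) to q − p.
As a 3×3 matrix over Z this has rank 2, with invariant factors (1,1).

Now H_k = ker ∂_k / im ∂_{k+1}, so:

  H_0: rank C_0 − rank ∂_1 = 3 − 2 = 1, and the invariant factors of ∂_1 are all 1, so H_0 = Z.
  H_1: rank ker ∂_1 − rank ∂_2 = (3 − 2) − 0 = 1, and there is no ∂_2, so H_1 = Z.

H_0 ≅ Z,  H_1 ≅ Z.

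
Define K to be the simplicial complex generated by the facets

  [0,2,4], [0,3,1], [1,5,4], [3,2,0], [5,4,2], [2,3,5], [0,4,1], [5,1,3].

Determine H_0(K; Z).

Take the total order 0 < 1 < 2 < 3 < 4 < 5 on the vertex set. Then K (dimension 2) consists of the simplices:

  0-simplices (6): [0], [1], [2], [3], [4], [5]
  1-simplices (12): [0,1], [0,2], [0,3], [0,4], [1,3], [1,4], [1,5], [2,3], [2,4], [2,5], [3,5], [4,5]
  2-simplices (8): [0,1,3], [0,1,4], [0,2,3], [0,2,4], [1,3,5], [1,4,5], [2,3,5], [2,4,5]

giving chain groups C_0 ≅ Z^6, C_1 ≅ Z^12, C_2 ≅ Z^8.

Boundary ∂_1: C_1 → C_0 is given by ∂[p,q] = [q] − [p].
The resulting 6×12 matrix has rank 5, and its Smith normal form has invariant factors (1,1,1,1,1).

Boundary ∂_2: C_2 → C_1 maps a triangle to the signed sum of its edges. For instance
  ∂[1,3,5] = [3,5] − [1,5] + [1,3],
  ∂[0,1,4] = [1,4] − [0,4] + [0,1].
The resulting 12×8 matrix has rank 7, and its Smith normal form has invariant factors (1,1,1,1,1,1,1).

Reading off H_k = ker ∂_k / im ∂_{k+1}:

  H_0: rank C_0 − rank ∂_1 = 6 − 5 = 1, and the invariant factors of ∂_1 are all 1, so H_0 = Z.

H_0 = Z.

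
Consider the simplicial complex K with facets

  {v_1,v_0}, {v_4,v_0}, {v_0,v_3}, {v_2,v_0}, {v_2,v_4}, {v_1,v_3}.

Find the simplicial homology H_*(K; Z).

Fix the vertex order v_0 < v_1 < v_2 < v_3 < v_4 and write every simplex with vertices in increasing order. Then dim K = 1 and the simplices of K are:

  0-simplices (5): [v_0], [v_1], [v_2], [v_3], [v_4]
  1-simplices (6): [v_0,v_1], [v_0,v_2], [v_0,v_3], [v_0,v_4], [v_1,v_3], [v_2,v_4]

giving chain groups C_0 ≅ Z^5, C_1 ≅ Z^6.

∂_1: C_1 → C_0 sends each edge [p,q] (with p < q) to q − p.
This gives a 5×6 integer matrix of rank 4; reducing to Smith normal form yields diagonal entries (1,1,1,1).

Now H_k = ker ∂_k / im ∂_{k+1}, so:

  H_0: rank C_0 − rank ∂_1 = 5 − 4 = 1, and the invariant factors of ∂_1 are all 1, so H_0 = Z.
  H_1: rank ker ∂_1 − rank ∂_2 = (6 − 4) − 0 = 2, and there is no ∂_2, so H_1 = Z^2.

H_0 = Z,  H_1 = Z^2.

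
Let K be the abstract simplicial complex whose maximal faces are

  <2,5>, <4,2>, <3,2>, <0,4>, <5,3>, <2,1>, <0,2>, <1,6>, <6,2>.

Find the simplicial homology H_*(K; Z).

H_0 ≅ Z,  H_1 ≅ Z^3.

We work with the vertex ordering 0 < 1 < 2 < 3 < 4 < 5 < 6. The simplices of K, each written with vertices in increasing order, are:

  0-simplices (7): [0], [1], [2], [3], [4], [5], [6]
  1-simplices (9): [0,2], [0,4], [1,2], [1,6], [2,3], [2,4], [2,5], [2,6], [3,5]

so the chain groups are C_0 ≅ Z^7, C_1 ≅ Z^9.

Boundary ∂_1: C_1 → C_0 sends each edge [p,q] (with p < q) to q − p.
The resulting 7×9 matrix has rank 6, and its Smith normal form has invariant factors (1,1,1,1,1,1).

Now H_k = ker ∂_k / im ∂_{k+1}, so:

  H_0: rank C_0 − rank ∂_1 = 7 − 6 = 1, and the invariant factors of ∂_1 are all 1, so H_0 = Z.
  H_1: rank ker ∂_1 − rank ∂_2 = (9 − 6) − 0 = 3, and there is no ∂_2, so H_1 = Z^3.

(K is a triangulation of a wedge of 3 circles.)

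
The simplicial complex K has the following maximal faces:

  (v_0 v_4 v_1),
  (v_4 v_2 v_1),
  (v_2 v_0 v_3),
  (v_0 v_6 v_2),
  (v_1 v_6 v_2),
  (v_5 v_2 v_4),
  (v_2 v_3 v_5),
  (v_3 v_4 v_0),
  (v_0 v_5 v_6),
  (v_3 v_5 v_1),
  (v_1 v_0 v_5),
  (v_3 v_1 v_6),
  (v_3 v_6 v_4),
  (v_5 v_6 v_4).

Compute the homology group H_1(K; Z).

Take the total order v_0 < v_1 < v_2 < v_3 < v_4 < v_5 < v_6 on the vertex set. Then K (dimension 2) consists of the simplices:

  0-simplices (7): [v_0], [v_1], [v_2], [v_3], [v_4], [v_5], [v_6]
  1-simplices (21): (21 of them)
  2-simplices (14): (14 of them)

Hence C_0 ≅ Z^7, C_1 ≅ Z^21, C_2 ≅ Z^14.

The boundary map ∂_1: C_1 → C_0 maps an edge to its endpoints' difference, ∂[p,q] = q − p. For instance
  ∂[v_0,v_2] = [v_2] − [v_0].
This gives a 7×21 integer matrix of rank 6; reducing to Smith normal form yields diagonal entries (1,1,1,1,1,1).

∂_2: C_2 → C_1 acts by ∂[p,q,r] = [q,r] − [p,r] + [p,q]. For instance
  ∂[v_2,v_4,v_5] = [v_4,v_5] − [v_2,v_5] + [v_2,v_4],
  ∂[v_1,v_2,v_4] = [v_2,v_4] − [v_1,v_4] + [v_1,v_2].
The 21×14 boundary matrix has rank 13 and Smith normal form diag(1,1,1,1,1,1,1,1,1,1,1,1,1).

From H_k ≅ ker(∂_k) / im(∂_{k+1}) we obtain:

  H_1: rank ker ∂_1 − rank ∂_2 = (21 − 6) − 13 = 2, and the invariant factors of ∂_2 are all 1, so H_1 ≅ Z^2.

H_1 = Z^2.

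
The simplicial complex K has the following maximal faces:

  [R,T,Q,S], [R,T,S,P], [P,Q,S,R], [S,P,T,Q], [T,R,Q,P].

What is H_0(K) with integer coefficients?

We work with the vertex ordering P < Q < R < S < T. The simplices of K, each written with vertices in increasing order, are:

  0-simplices (5): P, Q, R, S, T
  1-simplices (10): PQ, PR, PS, PT, QR, QS, QT, RS, RT, ST
  2-simplices (10): PQR, PQS, PQT, PRS, PRT, PST, QRS, QRT, QST, RST
  3-simplices (5): PQRS, PQRT, PQST, PRST, QRST

so the chain groups are C_0 ≅ Z^5, C_1 ≅ Z^10, C_2 ≅ Z^10, C_3 ≅ Z^5.

∂_1: C_1 → C_0 maps an edge to its endpoints' difference, ∂[p,q] = q − p. For instance
  ∂PQ = Q − P.
The 5×10 boundary matrix has rank 4 and Smith normal form diag(1,1,1,1).

The boundary map ∂_2: C_2 → C_1 maps a triangle to the signed sum of its edges. For instance
  ∂PQS = QS − PS + PQ,
  ∂PQT = QT − PT + PQ.
The resulting 10×10 matrix has rank 6, and its Smith normal form has invariant factors (1,1,1,1,1,1).

Boundary ∂_3: C_3 → C_2 sends each 3-simplex σ to the alternating sum Σ_i (−1)^i (σ with its i-th vertex removed). For instance
  ∂QRST = RST − QST + QRT − QRS,
  ∂PQST = QST − PST + PQT − PQS.
This gives a 10×5 integer matrix of rank 4; reducing to Smith normal form yields diagonal entries (1,1,1,1).

From H_k ≅ ker(∂_k) / im(∂_{k+1}) we obtain:

  H_0: rank C_0 − rank ∂_1 = 5 − 4 = 1, and the invariant factors of ∂_1 are all 1, so H_0 = Z.

H_0 ≅ Z.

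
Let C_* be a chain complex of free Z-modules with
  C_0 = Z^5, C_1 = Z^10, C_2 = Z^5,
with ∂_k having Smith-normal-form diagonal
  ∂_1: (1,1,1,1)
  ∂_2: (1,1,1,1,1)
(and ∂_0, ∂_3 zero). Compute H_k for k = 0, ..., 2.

H_0 ≅ Z,  H_1 ≅ Z,  H_2 = 0.

H_0: b_0 = 5 − 0 − 4 = 1; torsion from ∂_1 factors > 1: none. So H_0 ≅ Z.
H_1: b_1 = 10 − 4 − 5 = 1; torsion from ∂_2 factors > 1: none. So H_1 ≅ Z.
H_2: b_2 = 5 − 5 − 0 = 0; torsion from ∂_3 factors > 1: none. So H_2 ≅ 0.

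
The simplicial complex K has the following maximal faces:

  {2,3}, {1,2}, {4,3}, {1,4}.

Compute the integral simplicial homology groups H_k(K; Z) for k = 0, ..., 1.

Fix the vertex order 1 < 2 < 3 < 4 and write every simplex with vertices in increasing order. Then dim K = 1 and the simplices of K are:

  0-simplices (4): [1], [2], [3], [4]
  1-simplices (4): [1,2], [1,4], [2,3], [3,4]

so the chain groups are C_0 ≅ Z^4, C_1 ≅ Z^4.

The boundary map ∂_1: C_1 → C_0 maps an edge to its endpoints' difference, ∂[p,q] = q − p. For instance
  ∂[1,4] = [4] − [1].
The resulting 4×4 matrix has rank 3, and its Smith normal form has invariant factors (1,1,1).

Reading off H_k = ker ∂_k / im ∂_{k+1}:

  H_0: rank C_0 − rank ∂_1 = 4 − 3 = 1, and the invariant factors of ∂_1 are all 1, so H_0 = Z.
  H_1: rank ker ∂_1 − rank ∂_2 = (4 − 3) − 0 = 1, and there is no ∂_2, so H_1 = Z.

As a check, the Euler characteristic is 4 − 4 = 0, which agrees with 1 − 1 = 0.

H_0 ≅ Z,  H_1 ≅ Z.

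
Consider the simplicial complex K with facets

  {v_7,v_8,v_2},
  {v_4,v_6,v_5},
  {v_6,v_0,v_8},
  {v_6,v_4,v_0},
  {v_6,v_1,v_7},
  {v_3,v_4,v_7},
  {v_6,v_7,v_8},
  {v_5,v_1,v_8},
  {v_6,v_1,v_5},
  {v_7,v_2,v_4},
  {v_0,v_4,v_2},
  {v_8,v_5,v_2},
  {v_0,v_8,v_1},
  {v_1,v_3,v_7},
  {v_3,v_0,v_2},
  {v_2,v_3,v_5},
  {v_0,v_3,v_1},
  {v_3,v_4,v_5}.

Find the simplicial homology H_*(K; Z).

Take the total order v_0 < v_1 < v_2 < v_3 < v_4 < v_5 < v_6 < v_7 < v_8 on the vertex set. Then K (dimension 2) consists of the simplices:

  0-simplices (9): [v_0], [v_1], [v_2], [v_3], [v_4], [v_5], [v_6], [v_7], [v_8]
  1-simplices (27): (27 of them)
  2-simplices (18): (18 of them)

so the chain groups are C_0 ≅ Z^9, C_1 ≅ Z^27, C_2 ≅ Z^18.

∂_1: C_1 → C_0 is given by ∂[p,q] = [q] − [p]. For instance
  ∂[v_6,v_7] = [v_7] − [v_6].
The 9×27 boundary matrix has rank 8 and Smith normal form diag(1,1,1,1,1,1,1,1).

The boundary map ∂_2: C_2 → C_1 acts by ∂[p,q,r] = [q,r] − [p,r] + [p,q]. For instance
  ∂[v_4,v_5,v_6] = [v_5,v_6] − [v_4,v_6] + [v_4,v_5],
  ∂[v_0,v_1,v_8] = [v_1,v_8] − [v_0,v_8] + [v_0,v_1].
This gives a 27×18 integer matrix of rank 18; reducing to Smith normal form yields diagonal entries (1,1,1,1,1,1,1,1,1,1,1,1,1,1,1,1,1,2).

Reading off H_k = ker ∂_k / im ∂_{k+1}:

  H_0: rank C_0 − rank ∂_1 = 9 − 8 = 1, and the invariant factors of ∂_1 are all 1, so H_0 = Z.
  H_1: rank ker ∂_1 − rank ∂_2 = (27 − 8) − 18 = 1, and ∂_2 has invariant factor 2 > 1, so H_1 = Z ⊕ Z_2.
  H_2: rank ker ∂_2 − rank ∂_3 = (18 − 18) − 0 = 0, and there is no ∂_3, so H_2 = 0.

As a check, the Euler characteristic is 9 − 27 + 18 = 0, which agrees with 1 − 1 + 0 = 0.

H_0 ≅ Z,  H_1 ≅ Z ⊕ Z_2,  H_2 = 0.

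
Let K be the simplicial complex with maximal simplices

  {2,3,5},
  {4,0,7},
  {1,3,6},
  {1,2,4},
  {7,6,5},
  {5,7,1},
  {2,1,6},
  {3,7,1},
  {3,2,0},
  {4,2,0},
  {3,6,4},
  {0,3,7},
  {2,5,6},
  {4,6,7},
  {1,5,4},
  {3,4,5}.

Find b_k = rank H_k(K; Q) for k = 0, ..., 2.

Fix the vertex order 0 < 1 < 2 < 3 < 4 < 5 < 6 < 7 and write every simplex with vertices in increasing order. Then dim K = 2 and the simplices of K are:

  0-simplices (8): [0], [1], [2], [3], [4], [5], [6], [7]
  1-simplices (24): (24 of them)
  2-simplices (16): [0,2,3], [0,2,4], [0,3,7], [0,4,7], [1,2,4], [1,2,6], [1,3,6], [1,3,7], [1,4,5], [1,5,7], [2,3,5], [2,5,6], [3,4,5], [3,4,6], [4,6,7], [5,6,7]

giving chain groups C_0 ≅ Z^8, C_1 ≅ Z^24, C_2 ≅ Z^16.

Boundary ∂_1: C_1 → C_0 sends each edge [p,q] (with p < q) to q − p.
This gives a 8×24 integer matrix of rank 7; reducing to Smith normal form yields diagonal entries (1,1,1,1,1,1,1).

The boundary map ∂_2: C_2 → C_1 acts by ∂[p,q,r] = [q,r] − [p,r] + [p,q]. For instance
  ∂[1,2,4] = [2,4] − [1,4] + [1,2],
  ∂[3,4,5] = [4,5] − [3,5] + [3,4].
As a 24×16 matrix over Z this has rank 15, with invariant factors (1,1,1,1,1,1,1,1,1,1,1,1,1,1,1).

Reading off H_k = ker ∂_k / im ∂_{k+1}:

  H_0: rank C_0 − rank ∂_1 = 8 − 7 = 1, and the invariant factors of ∂_1 are all 1, so H_0 = Z.
  H_1: rank ker ∂_1 − rank ∂_2 = (24 − 7) − 15 = 2, and the invariant factors of ∂_2 are all 1, so H_1 = Z^2.
  H_2: rank ker ∂_2 − rank ∂_3 = (16 − 15) − 0 = 1, and there is no ∂_3, so H_2 = Z.

As a check, the Euler characteristic is 8 − 24 + 16 = 0, which agrees with 1 − 2 + 1 = 0.

Hence the Betti numbers are b_0 = 1, b_1 = 2, b_2 = 1.

b_0 = 1, b_1 = 2, b_2 = 1.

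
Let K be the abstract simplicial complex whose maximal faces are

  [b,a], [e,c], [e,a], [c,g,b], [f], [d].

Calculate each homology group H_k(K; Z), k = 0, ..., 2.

H_0 = Z^3,  H_1 = Z,  H_2 = 0.

Fix the vertex order a < b < c < d < e < f < g and write every simplex with vertices in increasing order. Then dim K = 2 and the simplices of K are:

  0-simplices (7): a, b, c, d, e, f, g
  1-simplices (6): ab, ae, bc, bg, ce, cg
  2-simplices (1): bcg

Hence C_0 ≅ Z^7, C_1 ≅ Z^6, C_2 ≅ Z^1.

The boundary map ∂_1: C_1 → C_0 sends each edge [p,q] (with p < q) to q − p. For instance
  ∂ce = e − c.
As a 7×6 matrix over Z this has rank 4, with invariant factors (1,1,1,1).

Boundary ∂_2: C_2 → C_1 sends each 2-simplex [p,q,r] to [q,r] − [p,r] + [p,q]. For instance
  ∂bcg = cg − bg + bc.
This gives a 6×1 integer matrix of rank 1; reducing to Smith normal form yields diagonal entries (1).

Computing H_k = (kernel of ∂_k) / (image of ∂_{k+1}):

  H_0: rank C_0 − rank ∂_1 = 7 − 4 = 3, and the invariant factors of ∂_1 are all 1, so H_0 = Z^3.
  H_1: rank ker ∂_1 − rank ∂_2 = (6 − 4) − 1 = 1, and the invariant factors of ∂_2 are all 1, so H_1 = Z.
  H_2: rank ker ∂_2 − rank ∂_3 = (1 − 1) − 0 = 0, and there is no ∂_3, so H_2 = 0.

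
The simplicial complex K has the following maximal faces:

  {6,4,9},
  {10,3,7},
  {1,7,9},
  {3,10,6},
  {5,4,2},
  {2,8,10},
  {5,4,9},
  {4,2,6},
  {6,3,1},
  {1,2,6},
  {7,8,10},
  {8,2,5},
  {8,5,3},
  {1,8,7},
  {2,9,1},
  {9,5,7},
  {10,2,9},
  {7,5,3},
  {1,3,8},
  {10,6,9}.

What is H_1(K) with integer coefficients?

We work with the vertex ordering 1 < 2 < 3 < 4 < 5 < 6 < 7 < 8 < 9 < 10. The simplices of K, each written with vertices in increasing order, are:

  0-simplices (10): [1], [2], [3], [4], [5], [6], [7], [8], [9], [10]
  1-simplices (30): (30 of them)
  2-simplices (20): (20 of them)

giving chain groups C_0 ≅ Z^10, C_1 ≅ Z^30, C_2 ≅ Z^20.

Boundary ∂_1: C_1 → C_0 maps an edge to its endpoints' difference, ∂[p,q] = q − p. For instance
  ∂[1,8] = [8] − [1].
The 10×30 boundary matrix has rank 9 and Smith normal form diag(1,1,1,1,1,1,1,1,1).

Boundary ∂_2: C_2 → C_1 sends each 2-simplex [p,q,r] to [q,r] − [p,r] + [p,q]. For instance
  ∂[5,7,9] = [7,9] − [5,9] + [5,7],
  ∂[1,2,9] = [2,9] − [1,9] + [1,2].
The resulting 30×20 matrix has rank 20, and its Smith normal form has invariant factors (1,1,1,1,1,1,1,1,1,1,1,1,1,1,1,1,1,1,1,2).

Reading off H_k = ker ∂_k / im ∂_{k+1}:

  H_1: rank ker ∂_1 − rank ∂_2 = (30 − 9) − 20 = 1, and ∂_2 has invariant factor 2 > 1, so H_1 ≅ Z ⊕ Z/2.

(K is a triangulation of the Klein bottle.)

H_1 = Z ⊕ Z/2.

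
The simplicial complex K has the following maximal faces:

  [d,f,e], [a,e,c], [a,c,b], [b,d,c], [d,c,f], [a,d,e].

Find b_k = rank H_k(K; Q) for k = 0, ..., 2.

b_0 = 1, b_1 = 1, b_2 = 0.

Order the vertices as a < b < c < d < e < f. Listing each simplex with vertices in this order, K has dimension 2 with simplices:

  0-simplices (6): a, b, c, d, e, f
  1-simplices (12): ab, ac, ad, ae, bc, bd, cd, ce, cf, de, df, ef
  2-simplices (6): abc, ace, ade, bcd, cdf, def

giving chain groups C_0 ≅ Z^6, C_1 ≅ Z^12, C_2 ≅ Z^6.

Boundary ∂_1: C_1 → C_0 maps an edge to its endpoints' difference, ∂[p,q] = q − p.
This gives a 6×12 integer matrix of rank 5; reducing to Smith normal form yields diagonal entries (1,1,1,1,1).

∂_2: C_2 → C_1 sends each 2-simplex [p,q,r] to [q,r] − [p,r] + [p,q]. For instance
  ∂ade = de − ae + ad,
  ∂def = ef − df + de.
This gives a 12×6 integer matrix of rank 6; reducing to Smith normal form yields diagonal entries (1,1,1,1,1,1).

From H_k ≅ ker(∂_k) / im(∂_{k+1}) we obtain:

  H_0: rank C_0 − rank ∂_1 = 6 − 5 = 1, and the invariant factors of ∂_1 are all 1, so H_0 ≅ Z.
  H_1: rank ker ∂_1 − rank ∂_2 = (12 − 5) − 6 = 1, and the invariant factors of ∂_2 are all 1, so H_1 ≅ Z.
  H_2: rank ker ∂_2 − rank ∂_3 = (6 − 6) − 0 = 0, and there is no ∂_3, so H_2 ≅ 0.

Hence the Betti numbers are b_0 = 1, b_1 = 1, b_2 = 0.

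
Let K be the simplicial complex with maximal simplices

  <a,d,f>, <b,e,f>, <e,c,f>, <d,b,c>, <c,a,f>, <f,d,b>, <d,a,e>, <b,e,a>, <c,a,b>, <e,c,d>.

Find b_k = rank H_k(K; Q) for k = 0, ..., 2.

b_0 = 1, b_1 = 0, b_2 = 0.

K has 6 vertices, 15 edges, 10 triangles.
rank ∂_0 = 0, rank ∂_1 = 5 ⇒ b_0 = 6 − 0 − 5 = 1; all invariant factors of ∂_1 are 1 so no torsion. So H_0 = Z.
rank ∂_1 = 5, rank ∂_2 = 10 ⇒ b_1 = 15 − 5 − 10 = 0; ∂_2 has invariant factor(s) [2] giving torsion. So H_1 = Z/2.
rank ∂_2 = 10, rank ∂_3 = 0 ⇒ b_2 = 10 − 10 − 0 = 0. So H_2 = 0.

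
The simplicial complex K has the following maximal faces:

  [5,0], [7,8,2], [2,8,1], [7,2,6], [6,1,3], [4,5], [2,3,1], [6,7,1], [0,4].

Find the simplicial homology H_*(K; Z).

H_0 = Z^2,  H_1 = Z^2,  H_2 = 0.

Fix the vertex order 0 < 1 < 2 < 3 < 4 < 5 < 6 < 7 < 8 and write every simplex with vertices in increasing order. Then dim K = 2 and the simplices of K are:

  0-simplices (9): [0], [1], [2], [3], [4], [5], [6], [7], [8]
  1-simplices (15): [0,4], [0,5], [1,2], [1,3], [1,6], [1,7], [1,8], [2,3], [2,6], [2,7], [2,8], [3,6], [4,5], [6,7], [7,8]
  2-simplices (6): [1,2,3], [1,2,8], [1,3,6], [1,6,7], [2,6,7], [2,7,8]

giving chain groups C_0 ≅ Z^9, C_1 ≅ Z^15, C_2 ≅ Z^6.

The boundary map ∂_1: C_1 → C_0 sends each edge [p,q] (with p < q) to q − p. For instance
  ∂[2,6] = [6] − [2].
This gives a 9×15 integer matrix of rank 7; reducing to Smith normal form yields diagonal entries (1,1,1,1,1,1,1).

∂_2: C_2 → C_1 sends each 2-simplex [p,q,r] to [q,r] − [p,r] + [p,q]. For instance
  ∂[2,6,7] = [6,7] − [2,7] + [2,6],
  ∂[1,2,3] = [2,3] − [1,3] + [1,2].
The resulting 15×6 matrix has rank 6, and its Smith normal form has invariant factors (1,1,1,1,1,1).

From H_k ≅ ker(∂_k) / im(∂_{k+1}) we obtain:

  H_0: rank C_0 − rank ∂_1 = 9 − 7 = 2, and the invariant factors of ∂_1 are all 1, so H_0 = Z^2.
  H_1: rank ker ∂_1 − rank ∂_2 = (15 − 7) − 6 = 2, and the invariant factors of ∂_2 are all 1, so H_1 = Z^2.
  H_2: rank ker ∂_2 − rank ∂_3 = (6 − 6) − 0 = 0, and there is no ∂_3, so H_2 = 0.

As a check, the Euler characteristic is 9 − 15 + 6 = 0, which agrees with 2 − 2 + 0 = 0.
(K is a triangulation of the disjoint union of the cylinder S^1 x I and the circle S^1.)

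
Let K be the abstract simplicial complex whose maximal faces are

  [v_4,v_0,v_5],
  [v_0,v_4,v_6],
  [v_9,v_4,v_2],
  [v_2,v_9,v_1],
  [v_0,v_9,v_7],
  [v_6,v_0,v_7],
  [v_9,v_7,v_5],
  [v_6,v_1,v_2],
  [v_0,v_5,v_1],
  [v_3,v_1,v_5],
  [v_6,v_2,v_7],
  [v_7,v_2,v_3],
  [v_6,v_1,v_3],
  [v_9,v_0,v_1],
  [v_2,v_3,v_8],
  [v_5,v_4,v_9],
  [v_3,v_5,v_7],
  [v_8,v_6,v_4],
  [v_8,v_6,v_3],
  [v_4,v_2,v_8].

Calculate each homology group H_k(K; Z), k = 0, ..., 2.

H_0 ≅ Z,  H_1 ≅ Z ⊕ Z/2,  H_2 = 0.

Fix the vertex order v_0 < v_1 < v_2 < v_3 < v_4 < v_5 < v_6 < v_7 < v_8 < v_9 and write every simplex with vertices in increasing order. Then dim K = 2 and the simplices of K are:

  0-simplices (10): [v_0], [v_1], [v_2], [v_3], [v_4], [v_5], [v_6], [v_7], [v_8], [v_9]
  1-simplices (30): (30 of them)
  2-simplices (20): (20 of them)

Hence C_0 ≅ Z^10, C_1 ≅ Z^30, C_2 ≅ Z^20.

The boundary map ∂_1: C_1 → C_0 maps an edge to its endpoints' difference, ∂[p,q] = q − p.
This gives a 10×30 integer matrix of rank 9; reducing to Smith normal form yields diagonal entries (1,1,1,1,1,1,1,1,1).

The boundary map ∂_2: C_2 → C_1 acts by ∂[p,q,r] = [q,r] − [p,r] + [p,q]. For instance
  ∂[v_2,v_3,v_8] = [v_3,v_8] − [v_2,v_8] + [v_2,v_3],
  ∂[v_1,v_2,v_6] = [v_2,v_6] − [v_1,v_6] + [v_1,v_2].
This gives a 30×20 integer matrix of rank 20; reducing to Smith normal form yields diagonal entries (1,1,1,1,1,1,1,1,1,1,1,1,1,1,1,1,1,1,1,2).

Reading off H_k = ker ∂_k / im ∂_{k+1}:

  H_0: rank C_0 − rank ∂_1 = 10 − 9 = 1, and the invariant factors of ∂_1 are all 1, so H_0 = Z.
  H_1: rank ker ∂_1 − rank ∂_2 = (30 − 9) − 20 = 1, and ∂_2 has invariant factor 2 > 1, so H_1 = Z ⊕ Z/2.
  H_2: rank ker ∂_2 − rank ∂_3 = (20 − 20) − 0 = 0, and there is no ∂_3, so H_2 = 0.

As a check, the Euler characteristic is 10 − 30 + 20 = 0, which agrees with 1 − 1 + 0 = 0.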